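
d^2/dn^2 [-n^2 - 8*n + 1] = -2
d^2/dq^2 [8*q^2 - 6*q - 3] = 16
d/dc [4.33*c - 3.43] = 4.33000000000000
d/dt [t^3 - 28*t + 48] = 3*t^2 - 28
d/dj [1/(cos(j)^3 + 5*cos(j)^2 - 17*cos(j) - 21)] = (3*cos(j)^2 + 10*cos(j) - 17)*sin(j)/(cos(j)^3 + 5*cos(j)^2 - 17*cos(j) - 21)^2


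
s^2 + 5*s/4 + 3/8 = (s + 1/2)*(s + 3/4)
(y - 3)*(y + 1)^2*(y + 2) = y^4 + y^3 - 7*y^2 - 13*y - 6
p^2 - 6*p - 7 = (p - 7)*(p + 1)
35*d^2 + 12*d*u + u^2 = (5*d + u)*(7*d + u)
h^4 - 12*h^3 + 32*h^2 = h^2*(h - 8)*(h - 4)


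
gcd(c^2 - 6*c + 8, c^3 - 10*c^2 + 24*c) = c - 4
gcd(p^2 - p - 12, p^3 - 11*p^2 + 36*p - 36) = 1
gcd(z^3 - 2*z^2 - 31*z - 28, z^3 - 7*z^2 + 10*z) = 1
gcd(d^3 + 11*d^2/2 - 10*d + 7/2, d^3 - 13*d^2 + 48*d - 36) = d - 1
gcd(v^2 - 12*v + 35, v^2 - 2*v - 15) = v - 5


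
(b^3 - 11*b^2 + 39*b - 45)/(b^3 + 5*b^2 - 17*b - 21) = (b^2 - 8*b + 15)/(b^2 + 8*b + 7)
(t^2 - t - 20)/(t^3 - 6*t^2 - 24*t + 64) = (t - 5)/(t^2 - 10*t + 16)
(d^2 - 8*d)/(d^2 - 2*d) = (d - 8)/(d - 2)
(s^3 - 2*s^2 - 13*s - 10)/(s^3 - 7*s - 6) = (s - 5)/(s - 3)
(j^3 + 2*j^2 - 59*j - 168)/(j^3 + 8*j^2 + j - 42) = (j - 8)/(j - 2)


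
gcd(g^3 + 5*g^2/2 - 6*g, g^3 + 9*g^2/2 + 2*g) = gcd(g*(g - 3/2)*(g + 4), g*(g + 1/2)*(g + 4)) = g^2 + 4*g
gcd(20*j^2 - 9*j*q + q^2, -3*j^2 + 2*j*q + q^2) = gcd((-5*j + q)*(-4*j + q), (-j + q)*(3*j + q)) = 1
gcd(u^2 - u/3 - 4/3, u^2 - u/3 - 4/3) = u^2 - u/3 - 4/3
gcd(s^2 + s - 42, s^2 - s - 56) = s + 7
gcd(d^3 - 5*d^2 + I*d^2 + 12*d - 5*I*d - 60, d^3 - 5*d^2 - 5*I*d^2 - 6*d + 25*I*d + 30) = d^2 + d*(-5 - 3*I) + 15*I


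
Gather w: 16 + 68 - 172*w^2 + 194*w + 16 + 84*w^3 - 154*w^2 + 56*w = 84*w^3 - 326*w^2 + 250*w + 100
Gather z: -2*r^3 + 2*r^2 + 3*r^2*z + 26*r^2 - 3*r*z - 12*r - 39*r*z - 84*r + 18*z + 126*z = -2*r^3 + 28*r^2 - 96*r + z*(3*r^2 - 42*r + 144)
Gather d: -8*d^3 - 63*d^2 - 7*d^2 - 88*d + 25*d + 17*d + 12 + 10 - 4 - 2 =-8*d^3 - 70*d^2 - 46*d + 16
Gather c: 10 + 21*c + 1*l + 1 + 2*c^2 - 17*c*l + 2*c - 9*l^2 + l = 2*c^2 + c*(23 - 17*l) - 9*l^2 + 2*l + 11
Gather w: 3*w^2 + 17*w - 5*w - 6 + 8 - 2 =3*w^2 + 12*w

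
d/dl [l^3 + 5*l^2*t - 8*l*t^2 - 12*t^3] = 3*l^2 + 10*l*t - 8*t^2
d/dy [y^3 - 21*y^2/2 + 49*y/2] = 3*y^2 - 21*y + 49/2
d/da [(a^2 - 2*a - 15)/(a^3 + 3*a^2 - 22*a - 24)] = (-a^4 + 4*a^3 + 29*a^2 + 42*a - 282)/(a^6 + 6*a^5 - 35*a^4 - 180*a^3 + 340*a^2 + 1056*a + 576)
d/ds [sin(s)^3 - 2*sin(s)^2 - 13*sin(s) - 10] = (3*sin(s)^2 - 4*sin(s) - 13)*cos(s)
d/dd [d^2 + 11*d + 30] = 2*d + 11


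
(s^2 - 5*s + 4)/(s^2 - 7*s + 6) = (s - 4)/(s - 6)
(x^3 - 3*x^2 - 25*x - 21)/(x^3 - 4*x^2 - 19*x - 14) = (x + 3)/(x + 2)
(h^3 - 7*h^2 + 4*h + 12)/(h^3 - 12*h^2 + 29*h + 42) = (h - 2)/(h - 7)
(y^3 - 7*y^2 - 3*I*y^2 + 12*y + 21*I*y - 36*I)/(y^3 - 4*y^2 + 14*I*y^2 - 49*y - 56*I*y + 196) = (y^2 - 3*y*(1 + I) + 9*I)/(y^2 + 14*I*y - 49)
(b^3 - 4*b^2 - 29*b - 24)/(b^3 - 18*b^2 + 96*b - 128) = (b^2 + 4*b + 3)/(b^2 - 10*b + 16)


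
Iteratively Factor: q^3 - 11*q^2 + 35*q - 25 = (q - 5)*(q^2 - 6*q + 5) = (q - 5)*(q - 1)*(q - 5)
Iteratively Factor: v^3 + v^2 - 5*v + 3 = (v + 3)*(v^2 - 2*v + 1) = (v - 1)*(v + 3)*(v - 1)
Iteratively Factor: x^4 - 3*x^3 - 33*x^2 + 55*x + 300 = (x - 5)*(x^3 + 2*x^2 - 23*x - 60) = (x - 5)*(x + 4)*(x^2 - 2*x - 15) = (x - 5)*(x + 3)*(x + 4)*(x - 5)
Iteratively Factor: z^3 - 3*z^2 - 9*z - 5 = (z - 5)*(z^2 + 2*z + 1) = (z - 5)*(z + 1)*(z + 1)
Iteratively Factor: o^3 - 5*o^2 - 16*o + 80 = (o - 4)*(o^2 - o - 20) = (o - 5)*(o - 4)*(o + 4)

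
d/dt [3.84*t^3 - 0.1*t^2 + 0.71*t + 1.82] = 11.52*t^2 - 0.2*t + 0.71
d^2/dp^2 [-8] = 0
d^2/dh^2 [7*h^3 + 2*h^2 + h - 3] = 42*h + 4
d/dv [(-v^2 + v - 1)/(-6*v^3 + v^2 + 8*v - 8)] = 3*v*(-2*v^3 + 4*v^2 - 9*v + 6)/(36*v^6 - 12*v^5 - 95*v^4 + 112*v^3 + 48*v^2 - 128*v + 64)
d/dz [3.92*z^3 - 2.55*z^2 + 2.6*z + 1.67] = 11.76*z^2 - 5.1*z + 2.6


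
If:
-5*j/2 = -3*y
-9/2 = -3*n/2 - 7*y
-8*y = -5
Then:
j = 3/4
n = 1/12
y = 5/8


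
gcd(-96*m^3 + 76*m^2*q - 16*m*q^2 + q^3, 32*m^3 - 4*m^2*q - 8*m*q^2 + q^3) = 16*m^2 - 10*m*q + q^2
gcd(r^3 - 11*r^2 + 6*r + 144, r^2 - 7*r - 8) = r - 8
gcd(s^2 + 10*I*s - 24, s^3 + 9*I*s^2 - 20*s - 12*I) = s + 6*I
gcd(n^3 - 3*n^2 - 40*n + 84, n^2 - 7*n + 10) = n - 2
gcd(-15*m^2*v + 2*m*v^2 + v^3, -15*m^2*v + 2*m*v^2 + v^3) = -15*m^2*v + 2*m*v^2 + v^3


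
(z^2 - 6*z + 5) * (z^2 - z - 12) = z^4 - 7*z^3 - z^2 + 67*z - 60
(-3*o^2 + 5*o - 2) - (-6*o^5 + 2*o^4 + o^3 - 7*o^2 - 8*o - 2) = 6*o^5 - 2*o^4 - o^3 + 4*o^2 + 13*o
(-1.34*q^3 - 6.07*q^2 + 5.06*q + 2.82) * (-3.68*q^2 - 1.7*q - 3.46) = 4.9312*q^5 + 24.6156*q^4 - 3.6654*q^3 + 2.0226*q^2 - 22.3016*q - 9.7572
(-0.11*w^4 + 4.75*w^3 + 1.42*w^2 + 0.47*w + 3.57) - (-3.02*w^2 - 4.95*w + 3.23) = -0.11*w^4 + 4.75*w^3 + 4.44*w^2 + 5.42*w + 0.34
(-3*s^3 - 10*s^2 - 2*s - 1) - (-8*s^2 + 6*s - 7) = -3*s^3 - 2*s^2 - 8*s + 6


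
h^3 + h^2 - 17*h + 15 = (h - 3)*(h - 1)*(h + 5)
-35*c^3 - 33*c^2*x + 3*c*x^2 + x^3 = (-5*c + x)*(c + x)*(7*c + x)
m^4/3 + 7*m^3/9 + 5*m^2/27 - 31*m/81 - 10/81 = (m/3 + 1/3)*(m - 2/3)*(m + 1/3)*(m + 5/3)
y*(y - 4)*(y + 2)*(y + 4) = y^4 + 2*y^3 - 16*y^2 - 32*y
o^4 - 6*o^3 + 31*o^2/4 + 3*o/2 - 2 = (o - 4)*(o - 2)*(o - 1/2)*(o + 1/2)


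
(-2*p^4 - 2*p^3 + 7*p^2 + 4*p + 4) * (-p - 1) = 2*p^5 + 4*p^4 - 5*p^3 - 11*p^2 - 8*p - 4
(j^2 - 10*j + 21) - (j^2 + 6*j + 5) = 16 - 16*j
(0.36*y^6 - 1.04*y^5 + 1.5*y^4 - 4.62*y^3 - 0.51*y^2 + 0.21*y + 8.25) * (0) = 0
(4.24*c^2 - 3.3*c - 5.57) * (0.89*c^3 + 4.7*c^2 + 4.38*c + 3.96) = 3.7736*c^5 + 16.991*c^4 - 1.8961*c^3 - 23.8426*c^2 - 37.4646*c - 22.0572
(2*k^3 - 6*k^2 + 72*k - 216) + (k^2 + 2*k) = 2*k^3 - 5*k^2 + 74*k - 216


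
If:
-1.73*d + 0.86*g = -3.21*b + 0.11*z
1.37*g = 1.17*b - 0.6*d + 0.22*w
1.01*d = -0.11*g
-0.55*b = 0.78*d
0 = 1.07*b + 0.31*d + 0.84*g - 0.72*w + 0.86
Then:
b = 0.05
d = -0.03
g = 0.32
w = 1.62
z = 4.46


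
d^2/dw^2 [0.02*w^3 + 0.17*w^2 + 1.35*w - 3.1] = 0.12*w + 0.34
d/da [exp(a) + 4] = exp(a)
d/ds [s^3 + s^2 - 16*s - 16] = 3*s^2 + 2*s - 16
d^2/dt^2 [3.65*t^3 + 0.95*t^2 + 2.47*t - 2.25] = 21.9*t + 1.9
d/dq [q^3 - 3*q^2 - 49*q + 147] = 3*q^2 - 6*q - 49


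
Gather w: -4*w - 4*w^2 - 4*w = -4*w^2 - 8*w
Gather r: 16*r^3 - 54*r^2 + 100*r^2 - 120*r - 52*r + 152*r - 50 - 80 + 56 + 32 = 16*r^3 + 46*r^2 - 20*r - 42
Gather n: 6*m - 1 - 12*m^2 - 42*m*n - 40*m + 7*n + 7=-12*m^2 - 34*m + n*(7 - 42*m) + 6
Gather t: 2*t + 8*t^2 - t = 8*t^2 + t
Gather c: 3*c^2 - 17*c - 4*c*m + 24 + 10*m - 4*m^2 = 3*c^2 + c*(-4*m - 17) - 4*m^2 + 10*m + 24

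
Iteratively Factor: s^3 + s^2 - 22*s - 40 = (s - 5)*(s^2 + 6*s + 8) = (s - 5)*(s + 4)*(s + 2)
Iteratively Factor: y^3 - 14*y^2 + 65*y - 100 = (y - 5)*(y^2 - 9*y + 20) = (y - 5)^2*(y - 4)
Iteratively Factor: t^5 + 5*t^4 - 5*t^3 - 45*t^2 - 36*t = (t + 3)*(t^4 + 2*t^3 - 11*t^2 - 12*t) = (t + 1)*(t + 3)*(t^3 + t^2 - 12*t) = (t + 1)*(t + 3)*(t + 4)*(t^2 - 3*t) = t*(t + 1)*(t + 3)*(t + 4)*(t - 3)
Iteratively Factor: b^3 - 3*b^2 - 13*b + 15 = (b - 1)*(b^2 - 2*b - 15) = (b - 1)*(b + 3)*(b - 5)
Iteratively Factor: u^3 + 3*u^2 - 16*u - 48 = (u - 4)*(u^2 + 7*u + 12) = (u - 4)*(u + 3)*(u + 4)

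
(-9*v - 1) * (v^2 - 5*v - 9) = -9*v^3 + 44*v^2 + 86*v + 9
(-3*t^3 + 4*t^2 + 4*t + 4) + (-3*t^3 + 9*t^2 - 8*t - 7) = -6*t^3 + 13*t^2 - 4*t - 3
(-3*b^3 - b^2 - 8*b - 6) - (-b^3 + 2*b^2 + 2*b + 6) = -2*b^3 - 3*b^2 - 10*b - 12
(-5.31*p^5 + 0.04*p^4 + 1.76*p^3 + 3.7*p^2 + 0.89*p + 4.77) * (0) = 0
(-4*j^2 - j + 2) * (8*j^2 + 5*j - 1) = -32*j^4 - 28*j^3 + 15*j^2 + 11*j - 2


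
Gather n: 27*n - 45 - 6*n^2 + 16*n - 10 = -6*n^2 + 43*n - 55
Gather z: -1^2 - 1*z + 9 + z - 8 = 0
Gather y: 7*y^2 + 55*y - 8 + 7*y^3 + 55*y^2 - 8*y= 7*y^3 + 62*y^2 + 47*y - 8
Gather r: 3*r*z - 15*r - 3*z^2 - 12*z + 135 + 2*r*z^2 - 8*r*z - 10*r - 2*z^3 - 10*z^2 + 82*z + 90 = r*(2*z^2 - 5*z - 25) - 2*z^3 - 13*z^2 + 70*z + 225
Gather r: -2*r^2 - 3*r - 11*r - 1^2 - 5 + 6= -2*r^2 - 14*r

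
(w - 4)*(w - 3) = w^2 - 7*w + 12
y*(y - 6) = y^2 - 6*y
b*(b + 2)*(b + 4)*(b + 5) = b^4 + 11*b^3 + 38*b^2 + 40*b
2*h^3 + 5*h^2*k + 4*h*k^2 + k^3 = (h + k)^2*(2*h + k)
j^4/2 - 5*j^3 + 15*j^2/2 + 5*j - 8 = (j/2 + 1/2)*(j - 8)*(j - 2)*(j - 1)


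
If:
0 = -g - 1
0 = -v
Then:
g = -1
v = 0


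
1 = 1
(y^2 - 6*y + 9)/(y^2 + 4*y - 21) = (y - 3)/(y + 7)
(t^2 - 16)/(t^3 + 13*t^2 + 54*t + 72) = (t - 4)/(t^2 + 9*t + 18)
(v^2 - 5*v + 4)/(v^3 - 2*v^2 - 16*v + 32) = (v - 1)/(v^2 + 2*v - 8)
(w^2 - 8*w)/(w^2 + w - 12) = w*(w - 8)/(w^2 + w - 12)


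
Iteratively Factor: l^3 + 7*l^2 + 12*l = (l + 3)*(l^2 + 4*l) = (l + 3)*(l + 4)*(l)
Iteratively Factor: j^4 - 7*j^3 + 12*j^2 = (j - 4)*(j^3 - 3*j^2) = (j - 4)*(j - 3)*(j^2) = j*(j - 4)*(j - 3)*(j)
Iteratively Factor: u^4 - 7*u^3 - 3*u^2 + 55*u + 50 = (u - 5)*(u^3 - 2*u^2 - 13*u - 10) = (u - 5)^2*(u^2 + 3*u + 2) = (u - 5)^2*(u + 2)*(u + 1)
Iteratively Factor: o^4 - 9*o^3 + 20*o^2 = (o)*(o^3 - 9*o^2 + 20*o) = o*(o - 5)*(o^2 - 4*o) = o*(o - 5)*(o - 4)*(o)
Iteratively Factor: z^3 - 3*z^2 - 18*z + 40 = (z - 5)*(z^2 + 2*z - 8) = (z - 5)*(z + 4)*(z - 2)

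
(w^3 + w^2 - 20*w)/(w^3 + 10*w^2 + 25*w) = (w - 4)/(w + 5)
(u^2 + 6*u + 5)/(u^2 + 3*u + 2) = (u + 5)/(u + 2)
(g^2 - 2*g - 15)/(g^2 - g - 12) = (g - 5)/(g - 4)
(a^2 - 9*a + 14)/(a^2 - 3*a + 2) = (a - 7)/(a - 1)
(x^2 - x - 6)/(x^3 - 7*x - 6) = 1/(x + 1)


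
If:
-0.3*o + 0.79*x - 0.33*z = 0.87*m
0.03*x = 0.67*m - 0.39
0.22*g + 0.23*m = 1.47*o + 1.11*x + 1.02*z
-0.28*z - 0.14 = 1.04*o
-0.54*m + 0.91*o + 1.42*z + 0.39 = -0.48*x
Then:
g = 0.79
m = 0.61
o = -0.09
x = 0.56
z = -0.18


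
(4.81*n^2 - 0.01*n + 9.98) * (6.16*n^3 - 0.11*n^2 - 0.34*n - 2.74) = 29.6296*n^5 - 0.5907*n^4 + 59.8425*n^3 - 14.2738*n^2 - 3.3658*n - 27.3452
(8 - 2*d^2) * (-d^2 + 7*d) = 2*d^4 - 14*d^3 - 8*d^2 + 56*d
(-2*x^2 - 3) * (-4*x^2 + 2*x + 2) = 8*x^4 - 4*x^3 + 8*x^2 - 6*x - 6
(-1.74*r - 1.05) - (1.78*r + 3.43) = -3.52*r - 4.48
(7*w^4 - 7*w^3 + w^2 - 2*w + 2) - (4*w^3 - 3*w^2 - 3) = 7*w^4 - 11*w^3 + 4*w^2 - 2*w + 5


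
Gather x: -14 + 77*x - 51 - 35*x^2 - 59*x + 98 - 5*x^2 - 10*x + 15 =-40*x^2 + 8*x + 48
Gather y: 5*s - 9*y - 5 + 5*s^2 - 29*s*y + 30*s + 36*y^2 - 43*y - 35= 5*s^2 + 35*s + 36*y^2 + y*(-29*s - 52) - 40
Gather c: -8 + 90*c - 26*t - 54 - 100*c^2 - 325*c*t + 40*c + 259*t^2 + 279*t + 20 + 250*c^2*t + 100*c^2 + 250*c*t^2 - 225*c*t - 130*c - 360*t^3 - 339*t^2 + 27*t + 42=250*c^2*t + c*(250*t^2 - 550*t) - 360*t^3 - 80*t^2 + 280*t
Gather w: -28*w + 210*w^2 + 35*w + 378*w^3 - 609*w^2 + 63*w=378*w^3 - 399*w^2 + 70*w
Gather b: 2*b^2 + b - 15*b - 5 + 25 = 2*b^2 - 14*b + 20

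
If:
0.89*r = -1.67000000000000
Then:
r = -1.88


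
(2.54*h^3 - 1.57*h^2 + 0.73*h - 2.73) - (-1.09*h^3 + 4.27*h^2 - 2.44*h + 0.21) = 3.63*h^3 - 5.84*h^2 + 3.17*h - 2.94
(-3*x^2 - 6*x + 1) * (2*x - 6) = -6*x^3 + 6*x^2 + 38*x - 6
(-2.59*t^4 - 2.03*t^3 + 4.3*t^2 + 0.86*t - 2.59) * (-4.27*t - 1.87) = 11.0593*t^5 + 13.5114*t^4 - 14.5649*t^3 - 11.7132*t^2 + 9.4511*t + 4.8433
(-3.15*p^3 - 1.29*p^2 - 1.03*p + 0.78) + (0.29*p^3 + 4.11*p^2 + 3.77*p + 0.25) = -2.86*p^3 + 2.82*p^2 + 2.74*p + 1.03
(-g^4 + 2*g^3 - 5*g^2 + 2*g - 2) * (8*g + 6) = -8*g^5 + 10*g^4 - 28*g^3 - 14*g^2 - 4*g - 12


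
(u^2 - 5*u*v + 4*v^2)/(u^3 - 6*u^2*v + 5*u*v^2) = (u - 4*v)/(u*(u - 5*v))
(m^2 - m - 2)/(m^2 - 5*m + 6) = (m + 1)/(m - 3)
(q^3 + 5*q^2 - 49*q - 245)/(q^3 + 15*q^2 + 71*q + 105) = (q - 7)/(q + 3)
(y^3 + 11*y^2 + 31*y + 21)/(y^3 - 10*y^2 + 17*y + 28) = (y^2 + 10*y + 21)/(y^2 - 11*y + 28)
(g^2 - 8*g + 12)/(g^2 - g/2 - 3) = 2*(g - 6)/(2*g + 3)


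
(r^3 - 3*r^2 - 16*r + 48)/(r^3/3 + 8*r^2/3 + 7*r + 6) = 3*(r^3 - 3*r^2 - 16*r + 48)/(r^3 + 8*r^2 + 21*r + 18)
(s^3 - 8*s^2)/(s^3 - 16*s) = s*(s - 8)/(s^2 - 16)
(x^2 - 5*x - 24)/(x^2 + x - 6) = (x - 8)/(x - 2)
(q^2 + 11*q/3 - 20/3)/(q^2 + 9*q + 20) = (q - 4/3)/(q + 4)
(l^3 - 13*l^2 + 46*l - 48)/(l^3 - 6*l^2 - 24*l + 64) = (l - 3)/(l + 4)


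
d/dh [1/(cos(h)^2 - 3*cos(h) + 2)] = (2*cos(h) - 3)*sin(h)/(cos(h)^2 - 3*cos(h) + 2)^2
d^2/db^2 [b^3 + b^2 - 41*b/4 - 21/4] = 6*b + 2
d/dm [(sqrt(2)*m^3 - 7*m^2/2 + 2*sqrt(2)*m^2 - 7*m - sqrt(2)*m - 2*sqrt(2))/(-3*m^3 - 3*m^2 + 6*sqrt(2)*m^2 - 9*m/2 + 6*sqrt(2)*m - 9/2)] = (2*m^4 + 4*sqrt(2)*m^4 - 20*sqrt(2)*m^3 - 24*m^3 - 30*sqrt(2)*m^2 + 41*m^2 - 40*sqrt(2)*m + 106*m - 6*sqrt(2) + 74)/(3*(4*m^6 - 16*sqrt(2)*m^5 + 8*m^5 - 32*sqrt(2)*m^4 + 48*m^4 - 40*sqrt(2)*m^3 + 88*m^3 - 48*sqrt(2)*m^2 + 53*m^2 - 24*sqrt(2)*m + 18*m + 9))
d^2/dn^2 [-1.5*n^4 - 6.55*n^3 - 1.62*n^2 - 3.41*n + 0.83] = -18.0*n^2 - 39.3*n - 3.24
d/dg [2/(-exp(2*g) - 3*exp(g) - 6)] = (4*exp(g) + 6)*exp(g)/(exp(2*g) + 3*exp(g) + 6)^2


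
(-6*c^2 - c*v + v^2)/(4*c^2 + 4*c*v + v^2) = (-3*c + v)/(2*c + v)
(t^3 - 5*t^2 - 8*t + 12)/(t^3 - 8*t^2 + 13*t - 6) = (t + 2)/(t - 1)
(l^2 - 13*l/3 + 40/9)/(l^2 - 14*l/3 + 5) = (l - 8/3)/(l - 3)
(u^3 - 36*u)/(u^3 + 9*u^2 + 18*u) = (u - 6)/(u + 3)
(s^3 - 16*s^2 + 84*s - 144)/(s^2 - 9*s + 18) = (s^2 - 10*s + 24)/(s - 3)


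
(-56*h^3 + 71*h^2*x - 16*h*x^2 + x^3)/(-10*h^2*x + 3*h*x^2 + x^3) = (-56*h^3 + 71*h^2*x - 16*h*x^2 + x^3)/(x*(-10*h^2 + 3*h*x + x^2))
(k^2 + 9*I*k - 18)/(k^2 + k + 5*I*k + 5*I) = (k^2 + 9*I*k - 18)/(k^2 + k + 5*I*k + 5*I)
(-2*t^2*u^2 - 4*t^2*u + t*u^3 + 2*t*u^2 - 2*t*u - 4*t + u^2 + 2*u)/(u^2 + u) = (-2*t^2*u^2 - 4*t^2*u + t*u^3 + 2*t*u^2 - 2*t*u - 4*t + u^2 + 2*u)/(u*(u + 1))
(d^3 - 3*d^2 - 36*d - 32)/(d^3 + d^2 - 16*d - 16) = (d - 8)/(d - 4)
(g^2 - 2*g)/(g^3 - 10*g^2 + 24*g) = (g - 2)/(g^2 - 10*g + 24)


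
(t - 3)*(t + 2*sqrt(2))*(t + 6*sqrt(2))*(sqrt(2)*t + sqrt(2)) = sqrt(2)*t^4 - 2*sqrt(2)*t^3 + 16*t^3 - 32*t^2 + 21*sqrt(2)*t^2 - 48*sqrt(2)*t - 48*t - 72*sqrt(2)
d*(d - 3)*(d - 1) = d^3 - 4*d^2 + 3*d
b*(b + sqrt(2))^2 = b^3 + 2*sqrt(2)*b^2 + 2*b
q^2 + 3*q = q*(q + 3)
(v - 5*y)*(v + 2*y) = v^2 - 3*v*y - 10*y^2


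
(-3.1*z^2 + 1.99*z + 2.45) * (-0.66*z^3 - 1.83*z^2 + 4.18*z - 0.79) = 2.046*z^5 + 4.3596*z^4 - 18.2167*z^3 + 6.2837*z^2 + 8.6689*z - 1.9355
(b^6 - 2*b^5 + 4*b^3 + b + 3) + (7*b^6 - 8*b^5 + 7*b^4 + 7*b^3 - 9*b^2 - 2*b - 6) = 8*b^6 - 10*b^5 + 7*b^4 + 11*b^3 - 9*b^2 - b - 3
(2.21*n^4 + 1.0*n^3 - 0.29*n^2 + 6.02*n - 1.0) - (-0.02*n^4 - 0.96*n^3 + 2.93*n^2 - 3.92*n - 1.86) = 2.23*n^4 + 1.96*n^3 - 3.22*n^2 + 9.94*n + 0.86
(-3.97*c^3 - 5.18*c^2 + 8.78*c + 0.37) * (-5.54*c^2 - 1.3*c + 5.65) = 21.9938*c^5 + 33.8582*c^4 - 64.3377*c^3 - 42.7308*c^2 + 49.126*c + 2.0905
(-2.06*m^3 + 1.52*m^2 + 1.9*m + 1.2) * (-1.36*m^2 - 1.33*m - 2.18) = 2.8016*m^5 + 0.6726*m^4 - 0.1148*m^3 - 7.4726*m^2 - 5.738*m - 2.616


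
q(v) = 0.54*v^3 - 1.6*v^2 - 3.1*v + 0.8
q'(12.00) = 191.78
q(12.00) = 666.32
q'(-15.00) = 409.40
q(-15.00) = -2135.20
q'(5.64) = 30.38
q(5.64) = 29.30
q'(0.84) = -4.64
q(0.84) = -2.61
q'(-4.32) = 40.96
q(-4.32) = -59.20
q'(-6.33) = 82.07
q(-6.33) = -180.65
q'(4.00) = 10.02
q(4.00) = -2.64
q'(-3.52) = 28.24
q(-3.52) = -31.66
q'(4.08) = 10.81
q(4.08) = -1.81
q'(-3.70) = 30.92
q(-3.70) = -36.99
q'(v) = 1.62*v^2 - 3.2*v - 3.1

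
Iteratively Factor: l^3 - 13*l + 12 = (l - 3)*(l^2 + 3*l - 4) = (l - 3)*(l - 1)*(l + 4)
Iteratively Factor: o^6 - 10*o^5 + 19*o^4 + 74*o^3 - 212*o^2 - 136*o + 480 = (o - 5)*(o^5 - 5*o^4 - 6*o^3 + 44*o^2 + 8*o - 96) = (o - 5)*(o + 2)*(o^4 - 7*o^3 + 8*o^2 + 28*o - 48) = (o - 5)*(o - 4)*(o + 2)*(o^3 - 3*o^2 - 4*o + 12) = (o - 5)*(o - 4)*(o + 2)^2*(o^2 - 5*o + 6) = (o - 5)*(o - 4)*(o - 3)*(o + 2)^2*(o - 2)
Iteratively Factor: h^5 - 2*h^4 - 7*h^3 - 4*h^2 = (h)*(h^4 - 2*h^3 - 7*h^2 - 4*h) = h*(h + 1)*(h^3 - 3*h^2 - 4*h) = h*(h + 1)^2*(h^2 - 4*h) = h^2*(h + 1)^2*(h - 4)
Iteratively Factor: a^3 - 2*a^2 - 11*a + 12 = (a + 3)*(a^2 - 5*a + 4) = (a - 4)*(a + 3)*(a - 1)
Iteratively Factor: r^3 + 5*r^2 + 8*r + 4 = (r + 1)*(r^2 + 4*r + 4) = (r + 1)*(r + 2)*(r + 2)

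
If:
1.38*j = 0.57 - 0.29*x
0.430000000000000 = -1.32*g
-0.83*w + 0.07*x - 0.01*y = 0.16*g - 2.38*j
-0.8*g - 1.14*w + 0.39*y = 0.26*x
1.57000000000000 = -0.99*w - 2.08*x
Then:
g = -0.33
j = 0.78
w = 2.11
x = -1.76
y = 4.32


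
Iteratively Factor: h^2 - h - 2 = (h + 1)*(h - 2)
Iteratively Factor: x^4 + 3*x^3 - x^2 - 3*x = (x + 3)*(x^3 - x) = x*(x + 3)*(x^2 - 1) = x*(x + 1)*(x + 3)*(x - 1)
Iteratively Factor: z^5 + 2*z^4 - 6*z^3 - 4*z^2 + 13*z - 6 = (z - 1)*(z^4 + 3*z^3 - 3*z^2 - 7*z + 6) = (z - 1)^2*(z^3 + 4*z^2 + z - 6) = (z - 1)^2*(z + 2)*(z^2 + 2*z - 3) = (z - 1)^2*(z + 2)*(z + 3)*(z - 1)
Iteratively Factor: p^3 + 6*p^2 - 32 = (p - 2)*(p^2 + 8*p + 16) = (p - 2)*(p + 4)*(p + 4)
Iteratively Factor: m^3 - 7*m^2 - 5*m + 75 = (m - 5)*(m^2 - 2*m - 15) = (m - 5)^2*(m + 3)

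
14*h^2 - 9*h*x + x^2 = (-7*h + x)*(-2*h + x)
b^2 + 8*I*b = b*(b + 8*I)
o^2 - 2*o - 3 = (o - 3)*(o + 1)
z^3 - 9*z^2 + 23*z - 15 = (z - 5)*(z - 3)*(z - 1)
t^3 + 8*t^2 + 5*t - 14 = (t - 1)*(t + 2)*(t + 7)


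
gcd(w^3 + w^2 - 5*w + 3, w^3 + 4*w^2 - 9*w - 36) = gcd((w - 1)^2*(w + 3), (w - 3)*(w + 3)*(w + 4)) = w + 3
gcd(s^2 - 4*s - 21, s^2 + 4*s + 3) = s + 3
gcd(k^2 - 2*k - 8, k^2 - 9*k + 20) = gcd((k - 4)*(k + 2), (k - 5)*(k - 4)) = k - 4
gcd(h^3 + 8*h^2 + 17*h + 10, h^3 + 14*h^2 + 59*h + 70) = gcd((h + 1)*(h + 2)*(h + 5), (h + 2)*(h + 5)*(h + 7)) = h^2 + 7*h + 10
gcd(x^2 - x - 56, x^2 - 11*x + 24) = x - 8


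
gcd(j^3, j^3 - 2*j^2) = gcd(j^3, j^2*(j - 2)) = j^2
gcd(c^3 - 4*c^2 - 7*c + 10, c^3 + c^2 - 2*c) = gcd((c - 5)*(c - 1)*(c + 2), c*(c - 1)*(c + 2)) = c^2 + c - 2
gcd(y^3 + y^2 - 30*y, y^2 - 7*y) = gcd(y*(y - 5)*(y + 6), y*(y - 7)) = y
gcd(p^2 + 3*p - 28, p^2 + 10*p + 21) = p + 7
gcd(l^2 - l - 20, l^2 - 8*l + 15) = l - 5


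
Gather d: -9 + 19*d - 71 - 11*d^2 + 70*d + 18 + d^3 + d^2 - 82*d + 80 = d^3 - 10*d^2 + 7*d + 18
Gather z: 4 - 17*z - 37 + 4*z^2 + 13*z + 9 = 4*z^2 - 4*z - 24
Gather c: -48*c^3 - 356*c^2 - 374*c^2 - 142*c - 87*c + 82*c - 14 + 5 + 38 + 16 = -48*c^3 - 730*c^2 - 147*c + 45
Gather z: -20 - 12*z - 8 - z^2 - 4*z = -z^2 - 16*z - 28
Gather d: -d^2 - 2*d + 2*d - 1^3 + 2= 1 - d^2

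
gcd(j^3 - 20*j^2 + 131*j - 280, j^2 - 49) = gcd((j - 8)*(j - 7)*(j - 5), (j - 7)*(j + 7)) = j - 7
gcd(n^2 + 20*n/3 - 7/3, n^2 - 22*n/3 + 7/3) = n - 1/3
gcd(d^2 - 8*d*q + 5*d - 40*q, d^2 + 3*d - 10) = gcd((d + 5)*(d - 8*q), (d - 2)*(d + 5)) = d + 5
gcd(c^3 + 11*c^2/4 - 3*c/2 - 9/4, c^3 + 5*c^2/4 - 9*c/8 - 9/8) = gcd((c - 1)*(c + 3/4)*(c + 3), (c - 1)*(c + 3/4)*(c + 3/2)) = c^2 - c/4 - 3/4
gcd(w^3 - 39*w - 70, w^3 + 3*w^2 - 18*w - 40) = w^2 + 7*w + 10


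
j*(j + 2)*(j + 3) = j^3 + 5*j^2 + 6*j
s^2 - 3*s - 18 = (s - 6)*(s + 3)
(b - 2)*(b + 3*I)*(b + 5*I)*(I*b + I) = I*b^4 - 8*b^3 - I*b^3 + 8*b^2 - 17*I*b^2 + 16*b + 15*I*b + 30*I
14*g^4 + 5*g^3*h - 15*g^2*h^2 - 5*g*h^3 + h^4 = (-7*g + h)*(-g + h)*(g + h)*(2*g + h)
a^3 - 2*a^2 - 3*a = a*(a - 3)*(a + 1)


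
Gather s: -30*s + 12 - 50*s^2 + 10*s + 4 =-50*s^2 - 20*s + 16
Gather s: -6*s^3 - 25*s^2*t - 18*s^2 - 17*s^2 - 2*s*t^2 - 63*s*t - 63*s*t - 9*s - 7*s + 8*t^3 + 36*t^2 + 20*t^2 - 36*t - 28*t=-6*s^3 + s^2*(-25*t - 35) + s*(-2*t^2 - 126*t - 16) + 8*t^3 + 56*t^2 - 64*t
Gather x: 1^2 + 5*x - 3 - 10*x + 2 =-5*x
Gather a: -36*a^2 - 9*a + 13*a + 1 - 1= -36*a^2 + 4*a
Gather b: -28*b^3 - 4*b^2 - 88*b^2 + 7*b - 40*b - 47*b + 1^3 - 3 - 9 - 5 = -28*b^3 - 92*b^2 - 80*b - 16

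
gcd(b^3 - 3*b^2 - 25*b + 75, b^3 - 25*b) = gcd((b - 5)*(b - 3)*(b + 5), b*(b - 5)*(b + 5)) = b^2 - 25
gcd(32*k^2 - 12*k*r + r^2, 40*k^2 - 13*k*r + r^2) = -8*k + r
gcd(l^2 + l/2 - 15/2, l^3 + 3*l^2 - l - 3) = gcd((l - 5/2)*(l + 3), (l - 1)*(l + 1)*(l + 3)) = l + 3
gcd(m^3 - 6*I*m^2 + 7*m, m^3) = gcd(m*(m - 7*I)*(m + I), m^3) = m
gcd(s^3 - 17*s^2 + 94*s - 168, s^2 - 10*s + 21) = s - 7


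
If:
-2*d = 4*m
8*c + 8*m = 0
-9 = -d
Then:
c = 9/2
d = 9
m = -9/2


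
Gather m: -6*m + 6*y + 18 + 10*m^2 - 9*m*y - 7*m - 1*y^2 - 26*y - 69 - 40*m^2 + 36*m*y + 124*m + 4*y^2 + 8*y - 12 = -30*m^2 + m*(27*y + 111) + 3*y^2 - 12*y - 63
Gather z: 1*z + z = 2*z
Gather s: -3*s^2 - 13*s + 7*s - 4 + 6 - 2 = -3*s^2 - 6*s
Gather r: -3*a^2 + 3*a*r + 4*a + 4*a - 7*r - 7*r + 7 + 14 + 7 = -3*a^2 + 8*a + r*(3*a - 14) + 28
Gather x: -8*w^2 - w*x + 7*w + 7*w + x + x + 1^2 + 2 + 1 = -8*w^2 + 14*w + x*(2 - w) + 4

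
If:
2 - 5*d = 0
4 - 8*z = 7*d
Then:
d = 2/5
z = 3/20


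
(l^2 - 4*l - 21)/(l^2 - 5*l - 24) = (l - 7)/(l - 8)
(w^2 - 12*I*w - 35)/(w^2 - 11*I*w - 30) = (w - 7*I)/(w - 6*I)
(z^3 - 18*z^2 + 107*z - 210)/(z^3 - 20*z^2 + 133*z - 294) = (z - 5)/(z - 7)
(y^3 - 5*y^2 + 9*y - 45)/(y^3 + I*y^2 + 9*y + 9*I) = (y - 5)/(y + I)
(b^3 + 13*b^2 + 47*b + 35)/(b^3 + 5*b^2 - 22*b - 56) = (b^2 + 6*b + 5)/(b^2 - 2*b - 8)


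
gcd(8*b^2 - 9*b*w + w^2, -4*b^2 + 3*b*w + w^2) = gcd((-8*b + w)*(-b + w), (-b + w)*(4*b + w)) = -b + w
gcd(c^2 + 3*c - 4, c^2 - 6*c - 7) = 1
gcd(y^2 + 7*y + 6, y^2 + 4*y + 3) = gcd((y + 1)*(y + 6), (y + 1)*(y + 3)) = y + 1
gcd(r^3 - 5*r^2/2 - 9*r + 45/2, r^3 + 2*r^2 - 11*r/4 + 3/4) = r + 3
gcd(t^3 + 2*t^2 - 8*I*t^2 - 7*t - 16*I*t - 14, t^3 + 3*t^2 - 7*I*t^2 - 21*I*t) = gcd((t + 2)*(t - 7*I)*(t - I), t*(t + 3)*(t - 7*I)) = t - 7*I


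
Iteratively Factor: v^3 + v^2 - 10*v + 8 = (v + 4)*(v^2 - 3*v + 2) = (v - 2)*(v + 4)*(v - 1)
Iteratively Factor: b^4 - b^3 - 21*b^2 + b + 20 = (b - 5)*(b^3 + 4*b^2 - b - 4) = (b - 5)*(b - 1)*(b^2 + 5*b + 4) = (b - 5)*(b - 1)*(b + 1)*(b + 4)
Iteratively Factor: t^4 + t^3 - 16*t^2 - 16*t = (t)*(t^3 + t^2 - 16*t - 16) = t*(t + 4)*(t^2 - 3*t - 4) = t*(t + 1)*(t + 4)*(t - 4)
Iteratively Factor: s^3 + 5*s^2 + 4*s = (s)*(s^2 + 5*s + 4) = s*(s + 1)*(s + 4)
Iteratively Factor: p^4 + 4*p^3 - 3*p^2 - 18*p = (p + 3)*(p^3 + p^2 - 6*p) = (p - 2)*(p + 3)*(p^2 + 3*p) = (p - 2)*(p + 3)^2*(p)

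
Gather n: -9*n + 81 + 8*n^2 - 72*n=8*n^2 - 81*n + 81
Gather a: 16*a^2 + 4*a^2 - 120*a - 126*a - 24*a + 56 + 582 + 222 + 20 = 20*a^2 - 270*a + 880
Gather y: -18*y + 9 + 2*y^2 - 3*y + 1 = 2*y^2 - 21*y + 10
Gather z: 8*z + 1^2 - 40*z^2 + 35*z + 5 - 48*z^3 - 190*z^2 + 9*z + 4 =-48*z^3 - 230*z^2 + 52*z + 10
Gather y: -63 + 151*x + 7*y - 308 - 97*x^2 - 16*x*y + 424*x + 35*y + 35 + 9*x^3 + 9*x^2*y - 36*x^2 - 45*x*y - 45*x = 9*x^3 - 133*x^2 + 530*x + y*(9*x^2 - 61*x + 42) - 336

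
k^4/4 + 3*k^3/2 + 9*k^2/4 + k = k*(k/4 + 1/4)*(k + 1)*(k + 4)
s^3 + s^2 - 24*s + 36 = (s - 3)*(s - 2)*(s + 6)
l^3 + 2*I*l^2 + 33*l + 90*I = (l - 6*I)*(l + 3*I)*(l + 5*I)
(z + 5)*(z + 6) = z^2 + 11*z + 30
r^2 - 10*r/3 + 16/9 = (r - 8/3)*(r - 2/3)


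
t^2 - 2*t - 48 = (t - 8)*(t + 6)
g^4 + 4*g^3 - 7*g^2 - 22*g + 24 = (g - 2)*(g - 1)*(g + 3)*(g + 4)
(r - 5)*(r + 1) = r^2 - 4*r - 5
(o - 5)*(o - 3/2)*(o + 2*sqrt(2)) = o^3 - 13*o^2/2 + 2*sqrt(2)*o^2 - 13*sqrt(2)*o + 15*o/2 + 15*sqrt(2)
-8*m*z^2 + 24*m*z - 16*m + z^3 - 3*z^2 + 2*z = (-8*m + z)*(z - 2)*(z - 1)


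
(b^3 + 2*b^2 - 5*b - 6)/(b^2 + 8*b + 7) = (b^2 + b - 6)/(b + 7)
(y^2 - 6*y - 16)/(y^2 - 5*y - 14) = (y - 8)/(y - 7)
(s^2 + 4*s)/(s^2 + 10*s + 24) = s/(s + 6)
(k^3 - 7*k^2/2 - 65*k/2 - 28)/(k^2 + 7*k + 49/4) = 2*(k^2 - 7*k - 8)/(2*k + 7)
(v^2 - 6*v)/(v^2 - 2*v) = (v - 6)/(v - 2)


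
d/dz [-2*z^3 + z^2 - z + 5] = -6*z^2 + 2*z - 1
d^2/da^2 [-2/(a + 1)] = -4/(a + 1)^3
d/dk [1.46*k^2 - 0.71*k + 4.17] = 2.92*k - 0.71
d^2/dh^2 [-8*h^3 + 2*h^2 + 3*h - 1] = 4 - 48*h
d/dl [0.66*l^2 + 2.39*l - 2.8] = 1.32*l + 2.39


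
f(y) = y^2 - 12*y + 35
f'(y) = 2*y - 12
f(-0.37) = 39.58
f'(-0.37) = -12.74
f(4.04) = 2.84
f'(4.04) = -3.92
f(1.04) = 23.60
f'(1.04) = -9.92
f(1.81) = 16.56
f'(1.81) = -8.38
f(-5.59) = 133.33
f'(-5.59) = -23.18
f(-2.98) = 79.64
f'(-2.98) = -17.96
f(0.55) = 28.70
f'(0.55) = -10.90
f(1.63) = 18.10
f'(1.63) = -8.74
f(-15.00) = 440.00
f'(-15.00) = -42.00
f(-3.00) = 80.00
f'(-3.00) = -18.00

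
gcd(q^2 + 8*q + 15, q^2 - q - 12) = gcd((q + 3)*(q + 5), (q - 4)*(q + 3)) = q + 3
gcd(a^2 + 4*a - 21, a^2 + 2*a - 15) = a - 3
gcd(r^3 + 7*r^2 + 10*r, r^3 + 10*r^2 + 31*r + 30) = r^2 + 7*r + 10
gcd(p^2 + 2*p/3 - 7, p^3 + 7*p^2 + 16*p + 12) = p + 3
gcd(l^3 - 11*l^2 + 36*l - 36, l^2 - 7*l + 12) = l - 3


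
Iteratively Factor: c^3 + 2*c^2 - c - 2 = (c + 1)*(c^2 + c - 2) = (c + 1)*(c + 2)*(c - 1)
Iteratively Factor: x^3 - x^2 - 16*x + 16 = (x - 4)*(x^2 + 3*x - 4) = (x - 4)*(x - 1)*(x + 4)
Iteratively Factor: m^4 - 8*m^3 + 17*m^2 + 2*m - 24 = (m + 1)*(m^3 - 9*m^2 + 26*m - 24) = (m - 4)*(m + 1)*(m^2 - 5*m + 6) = (m - 4)*(m - 2)*(m + 1)*(m - 3)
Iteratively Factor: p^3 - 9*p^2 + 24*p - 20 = (p - 2)*(p^2 - 7*p + 10) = (p - 2)^2*(p - 5)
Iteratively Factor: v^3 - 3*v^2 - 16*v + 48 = (v + 4)*(v^2 - 7*v + 12) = (v - 3)*(v + 4)*(v - 4)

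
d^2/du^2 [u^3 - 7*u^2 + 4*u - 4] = 6*u - 14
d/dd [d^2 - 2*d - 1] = 2*d - 2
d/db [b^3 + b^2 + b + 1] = 3*b^2 + 2*b + 1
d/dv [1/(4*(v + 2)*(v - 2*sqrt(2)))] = ((-v + 2*sqrt(2))*(v + 2) - (v - 2*sqrt(2))^2)/(4*(v + 2)^2*(v - 2*sqrt(2))^3)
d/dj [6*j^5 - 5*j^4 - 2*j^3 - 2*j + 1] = 30*j^4 - 20*j^3 - 6*j^2 - 2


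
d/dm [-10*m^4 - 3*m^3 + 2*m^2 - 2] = m*(-40*m^2 - 9*m + 4)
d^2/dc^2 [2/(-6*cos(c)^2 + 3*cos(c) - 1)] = 6*(-48*sin(c)^4 + 19*sin(c)^2 - 47*cos(c)/2 + 9*cos(3*c)/2 + 31)/(6*sin(c)^2 + 3*cos(c) - 7)^3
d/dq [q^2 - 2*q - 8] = 2*q - 2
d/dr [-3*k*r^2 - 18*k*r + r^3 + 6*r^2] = -6*k*r - 18*k + 3*r^2 + 12*r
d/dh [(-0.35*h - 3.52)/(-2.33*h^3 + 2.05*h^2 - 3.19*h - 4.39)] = (-1.631*h^3 - 23.8873*h^2 + 14.432*h - 9.6923)/(5.4289*h^6 - 9.553*h^5 + 19.0679*h^4 + 7.3784*h^3 - 7.8229*h^2 + 28.0082*h + 19.2721)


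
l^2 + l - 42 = (l - 6)*(l + 7)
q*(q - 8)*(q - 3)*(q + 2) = q^4 - 9*q^3 + 2*q^2 + 48*q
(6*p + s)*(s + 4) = 6*p*s + 24*p + s^2 + 4*s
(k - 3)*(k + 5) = k^2 + 2*k - 15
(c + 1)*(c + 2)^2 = c^3 + 5*c^2 + 8*c + 4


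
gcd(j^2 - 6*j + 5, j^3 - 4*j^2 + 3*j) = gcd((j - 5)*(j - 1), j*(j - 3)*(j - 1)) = j - 1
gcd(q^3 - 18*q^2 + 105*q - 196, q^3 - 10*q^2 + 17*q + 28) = q^2 - 11*q + 28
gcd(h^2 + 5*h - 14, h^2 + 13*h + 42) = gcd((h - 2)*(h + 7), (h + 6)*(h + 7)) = h + 7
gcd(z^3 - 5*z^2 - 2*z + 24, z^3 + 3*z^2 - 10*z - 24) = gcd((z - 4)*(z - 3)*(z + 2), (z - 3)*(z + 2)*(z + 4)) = z^2 - z - 6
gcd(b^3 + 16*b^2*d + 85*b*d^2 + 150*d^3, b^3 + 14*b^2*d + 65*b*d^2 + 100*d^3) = b^2 + 10*b*d + 25*d^2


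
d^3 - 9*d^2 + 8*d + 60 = (d - 6)*(d - 5)*(d + 2)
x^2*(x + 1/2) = x^3 + x^2/2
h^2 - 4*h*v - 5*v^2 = (h - 5*v)*(h + v)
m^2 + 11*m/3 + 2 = (m + 2/3)*(m + 3)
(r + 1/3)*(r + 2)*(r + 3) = r^3 + 16*r^2/3 + 23*r/3 + 2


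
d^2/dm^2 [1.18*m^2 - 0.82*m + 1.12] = 2.36000000000000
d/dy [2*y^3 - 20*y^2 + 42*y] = 6*y^2 - 40*y + 42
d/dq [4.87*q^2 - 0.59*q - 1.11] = 9.74*q - 0.59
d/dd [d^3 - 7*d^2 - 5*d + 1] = 3*d^2 - 14*d - 5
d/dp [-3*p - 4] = -3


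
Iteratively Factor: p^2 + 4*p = (p + 4)*(p)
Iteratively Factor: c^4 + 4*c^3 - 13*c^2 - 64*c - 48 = (c - 4)*(c^3 + 8*c^2 + 19*c + 12) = (c - 4)*(c + 1)*(c^2 + 7*c + 12) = (c - 4)*(c + 1)*(c + 3)*(c + 4)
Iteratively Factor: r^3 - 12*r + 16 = (r + 4)*(r^2 - 4*r + 4) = (r - 2)*(r + 4)*(r - 2)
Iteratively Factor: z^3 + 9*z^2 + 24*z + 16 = (z + 1)*(z^2 + 8*z + 16) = (z + 1)*(z + 4)*(z + 4)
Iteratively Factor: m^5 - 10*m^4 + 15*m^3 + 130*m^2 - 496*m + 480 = (m - 4)*(m^4 - 6*m^3 - 9*m^2 + 94*m - 120) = (m - 4)*(m - 3)*(m^3 - 3*m^2 - 18*m + 40) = (m - 4)*(m - 3)*(m + 4)*(m^2 - 7*m + 10) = (m - 4)*(m - 3)*(m - 2)*(m + 4)*(m - 5)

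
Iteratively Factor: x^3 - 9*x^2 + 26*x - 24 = (x - 4)*(x^2 - 5*x + 6) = (x - 4)*(x - 2)*(x - 3)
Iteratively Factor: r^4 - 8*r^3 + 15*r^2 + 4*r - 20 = (r + 1)*(r^3 - 9*r^2 + 24*r - 20) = (r - 2)*(r + 1)*(r^2 - 7*r + 10) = (r - 2)^2*(r + 1)*(r - 5)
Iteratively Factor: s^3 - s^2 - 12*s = (s)*(s^2 - s - 12) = s*(s + 3)*(s - 4)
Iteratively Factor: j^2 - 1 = (j + 1)*(j - 1)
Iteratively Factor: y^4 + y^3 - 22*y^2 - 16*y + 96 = (y - 2)*(y^3 + 3*y^2 - 16*y - 48) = (y - 2)*(y + 3)*(y^2 - 16) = (y - 4)*(y - 2)*(y + 3)*(y + 4)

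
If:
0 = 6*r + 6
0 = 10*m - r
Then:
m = -1/10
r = -1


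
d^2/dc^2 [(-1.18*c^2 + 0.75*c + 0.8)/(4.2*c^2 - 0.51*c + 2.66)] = (21.40488*c^3 + 163.76976*c^2 - 60.5556*c - 32.122556)/(74.088*c^6 - 26.9892*c^5 + 144.04446*c^4 - 34.318971*c^3 + 91.228158*c^2 - 10.825668*c + 18.821096)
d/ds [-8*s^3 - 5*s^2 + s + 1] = -24*s^2 - 10*s + 1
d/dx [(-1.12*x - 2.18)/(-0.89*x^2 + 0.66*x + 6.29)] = (0.9968*x^2 - 0.7392*x - (1.12*x + 2.18)*(1.78*x - 0.66) - 7.0448)/(-0.89*x^2 + 0.66*x + 6.29)^2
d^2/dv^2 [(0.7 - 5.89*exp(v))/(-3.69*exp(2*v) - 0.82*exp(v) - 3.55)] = (80.1988289999999*exp(4*v) - 55.947042*exp(3*v) - 469.29051*exp(2*v) + 19.06213*exp(v) + 76.266425)*exp(v)/(50.243409*exp(6*v) + 33.495606*exp(5*v) + 152.454933*exp(4*v) + 65.000908*exp(3*v) + 146.670735*exp(2*v) + 31.00215*exp(v) + 44.738875)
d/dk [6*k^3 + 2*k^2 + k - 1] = 18*k^2 + 4*k + 1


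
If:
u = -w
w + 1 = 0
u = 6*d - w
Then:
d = 0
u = 1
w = -1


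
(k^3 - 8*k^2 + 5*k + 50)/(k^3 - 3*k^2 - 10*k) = (k - 5)/k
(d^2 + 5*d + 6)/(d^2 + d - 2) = (d + 3)/(d - 1)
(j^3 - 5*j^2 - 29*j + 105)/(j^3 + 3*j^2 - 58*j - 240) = (j^2 - 10*j + 21)/(j^2 - 2*j - 48)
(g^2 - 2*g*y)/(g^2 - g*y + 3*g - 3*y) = g*(g - 2*y)/(g^2 - g*y + 3*g - 3*y)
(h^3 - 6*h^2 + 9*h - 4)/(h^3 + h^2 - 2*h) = (h^2 - 5*h + 4)/(h*(h + 2))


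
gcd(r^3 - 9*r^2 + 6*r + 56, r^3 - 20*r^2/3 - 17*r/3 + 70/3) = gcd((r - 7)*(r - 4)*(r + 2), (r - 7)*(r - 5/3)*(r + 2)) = r^2 - 5*r - 14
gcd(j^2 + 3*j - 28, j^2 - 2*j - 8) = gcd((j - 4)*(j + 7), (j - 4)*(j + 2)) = j - 4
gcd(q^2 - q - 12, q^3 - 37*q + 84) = q - 4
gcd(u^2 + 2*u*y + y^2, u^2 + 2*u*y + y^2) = u^2 + 2*u*y + y^2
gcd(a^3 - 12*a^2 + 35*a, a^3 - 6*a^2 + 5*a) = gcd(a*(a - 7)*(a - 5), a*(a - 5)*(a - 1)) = a^2 - 5*a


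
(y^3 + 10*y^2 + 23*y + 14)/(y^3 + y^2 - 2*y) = (y^2 + 8*y + 7)/(y*(y - 1))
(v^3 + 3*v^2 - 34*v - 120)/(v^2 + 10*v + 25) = (v^2 - 2*v - 24)/(v + 5)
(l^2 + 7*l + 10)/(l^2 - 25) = (l + 2)/(l - 5)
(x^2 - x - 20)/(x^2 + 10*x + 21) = (x^2 - x - 20)/(x^2 + 10*x + 21)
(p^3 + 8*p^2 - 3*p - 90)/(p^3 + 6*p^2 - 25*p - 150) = (p - 3)/(p - 5)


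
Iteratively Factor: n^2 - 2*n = (n - 2)*(n)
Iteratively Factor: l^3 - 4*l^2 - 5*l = (l)*(l^2 - 4*l - 5) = l*(l + 1)*(l - 5)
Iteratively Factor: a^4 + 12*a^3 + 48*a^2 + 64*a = (a + 4)*(a^3 + 8*a^2 + 16*a) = a*(a + 4)*(a^2 + 8*a + 16) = a*(a + 4)^2*(a + 4)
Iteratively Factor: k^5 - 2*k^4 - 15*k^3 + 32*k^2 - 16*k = (k - 1)*(k^4 - k^3 - 16*k^2 + 16*k) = (k - 1)*(k + 4)*(k^3 - 5*k^2 + 4*k) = (k - 1)^2*(k + 4)*(k^2 - 4*k) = k*(k - 1)^2*(k + 4)*(k - 4)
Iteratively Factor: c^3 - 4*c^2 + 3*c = (c - 1)*(c^2 - 3*c) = (c - 3)*(c - 1)*(c)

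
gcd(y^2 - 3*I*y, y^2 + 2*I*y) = y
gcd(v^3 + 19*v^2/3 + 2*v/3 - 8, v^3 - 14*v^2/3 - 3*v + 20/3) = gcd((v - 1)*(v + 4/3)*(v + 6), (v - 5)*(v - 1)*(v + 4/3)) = v^2 + v/3 - 4/3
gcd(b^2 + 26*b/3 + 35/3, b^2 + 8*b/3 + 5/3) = b + 5/3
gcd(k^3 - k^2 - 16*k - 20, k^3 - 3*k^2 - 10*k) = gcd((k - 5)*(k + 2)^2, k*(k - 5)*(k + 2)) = k^2 - 3*k - 10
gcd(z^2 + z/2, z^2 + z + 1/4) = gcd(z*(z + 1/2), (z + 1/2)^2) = z + 1/2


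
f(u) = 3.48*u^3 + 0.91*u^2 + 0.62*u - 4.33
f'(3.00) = 100.04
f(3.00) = 99.68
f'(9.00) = 862.64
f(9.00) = 2611.88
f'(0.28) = 1.95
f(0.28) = -4.01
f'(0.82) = 9.13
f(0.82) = -1.29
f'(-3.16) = 99.12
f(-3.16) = -107.01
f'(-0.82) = 6.15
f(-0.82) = -6.15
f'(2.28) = 59.04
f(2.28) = 43.06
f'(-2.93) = 84.91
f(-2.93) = -85.87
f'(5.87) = 371.03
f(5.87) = 734.54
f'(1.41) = 23.94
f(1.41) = 8.11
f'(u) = 10.44*u^2 + 1.82*u + 0.62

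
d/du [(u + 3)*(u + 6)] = 2*u + 9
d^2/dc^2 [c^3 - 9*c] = 6*c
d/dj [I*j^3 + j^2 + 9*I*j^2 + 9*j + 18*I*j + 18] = 3*I*j^2 + j*(2 + 18*I) + 9 + 18*I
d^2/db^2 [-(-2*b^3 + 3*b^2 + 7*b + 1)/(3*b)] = 4/3 - 2/(3*b^3)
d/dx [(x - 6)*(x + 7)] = 2*x + 1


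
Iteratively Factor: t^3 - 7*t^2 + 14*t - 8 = (t - 1)*(t^2 - 6*t + 8) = (t - 4)*(t - 1)*(t - 2)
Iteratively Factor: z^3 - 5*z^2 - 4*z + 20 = (z - 5)*(z^2 - 4) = (z - 5)*(z - 2)*(z + 2)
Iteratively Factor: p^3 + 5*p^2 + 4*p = (p)*(p^2 + 5*p + 4) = p*(p + 1)*(p + 4)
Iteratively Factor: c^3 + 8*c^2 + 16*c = (c + 4)*(c^2 + 4*c) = c*(c + 4)*(c + 4)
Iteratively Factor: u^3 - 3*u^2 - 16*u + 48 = (u + 4)*(u^2 - 7*u + 12) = (u - 4)*(u + 4)*(u - 3)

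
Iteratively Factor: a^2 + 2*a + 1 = (a + 1)*(a + 1)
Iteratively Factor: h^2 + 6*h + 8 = (h + 4)*(h + 2)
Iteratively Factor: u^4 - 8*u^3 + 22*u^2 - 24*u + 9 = (u - 3)*(u^3 - 5*u^2 + 7*u - 3) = (u - 3)*(u - 1)*(u^2 - 4*u + 3) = (u - 3)*(u - 1)^2*(u - 3)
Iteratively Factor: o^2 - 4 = (o - 2)*(o + 2)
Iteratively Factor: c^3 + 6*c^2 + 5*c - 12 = (c - 1)*(c^2 + 7*c + 12) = (c - 1)*(c + 4)*(c + 3)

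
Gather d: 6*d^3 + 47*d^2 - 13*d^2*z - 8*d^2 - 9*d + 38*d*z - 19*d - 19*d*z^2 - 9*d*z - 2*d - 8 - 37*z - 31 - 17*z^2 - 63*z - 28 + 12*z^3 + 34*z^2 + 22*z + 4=6*d^3 + d^2*(39 - 13*z) + d*(-19*z^2 + 29*z - 30) + 12*z^3 + 17*z^2 - 78*z - 63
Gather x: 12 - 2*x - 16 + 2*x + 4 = 0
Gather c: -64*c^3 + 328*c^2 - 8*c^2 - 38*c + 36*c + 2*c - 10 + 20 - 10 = -64*c^3 + 320*c^2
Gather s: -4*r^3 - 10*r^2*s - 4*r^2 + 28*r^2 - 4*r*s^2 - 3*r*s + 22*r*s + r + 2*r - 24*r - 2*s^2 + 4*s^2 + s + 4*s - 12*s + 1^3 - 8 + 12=-4*r^3 + 24*r^2 - 21*r + s^2*(2 - 4*r) + s*(-10*r^2 + 19*r - 7) + 5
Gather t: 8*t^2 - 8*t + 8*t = 8*t^2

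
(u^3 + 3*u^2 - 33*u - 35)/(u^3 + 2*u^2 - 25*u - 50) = (u^2 + 8*u + 7)/(u^2 + 7*u + 10)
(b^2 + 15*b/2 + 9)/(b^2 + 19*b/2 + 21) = (2*b + 3)/(2*b + 7)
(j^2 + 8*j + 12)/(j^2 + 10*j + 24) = (j + 2)/(j + 4)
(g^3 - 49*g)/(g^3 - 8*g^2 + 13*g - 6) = g*(g^2 - 49)/(g^3 - 8*g^2 + 13*g - 6)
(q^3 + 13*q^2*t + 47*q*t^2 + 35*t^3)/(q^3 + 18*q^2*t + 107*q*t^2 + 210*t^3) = (q + t)/(q + 6*t)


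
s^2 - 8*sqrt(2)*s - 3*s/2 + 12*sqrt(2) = (s - 3/2)*(s - 8*sqrt(2))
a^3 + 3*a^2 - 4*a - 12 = (a - 2)*(a + 2)*(a + 3)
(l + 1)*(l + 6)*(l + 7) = l^3 + 14*l^2 + 55*l + 42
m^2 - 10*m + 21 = (m - 7)*(m - 3)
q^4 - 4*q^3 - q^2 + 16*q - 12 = (q - 3)*(q - 2)*(q - 1)*(q + 2)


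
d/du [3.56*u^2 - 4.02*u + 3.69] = 7.12*u - 4.02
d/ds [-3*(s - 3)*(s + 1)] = 6 - 6*s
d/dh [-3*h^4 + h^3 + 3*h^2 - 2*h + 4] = -12*h^3 + 3*h^2 + 6*h - 2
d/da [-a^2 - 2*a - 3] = -2*a - 2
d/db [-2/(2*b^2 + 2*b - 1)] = 4*(2*b + 1)/(2*b^2 + 2*b - 1)^2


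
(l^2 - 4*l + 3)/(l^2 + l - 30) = (l^2 - 4*l + 3)/(l^2 + l - 30)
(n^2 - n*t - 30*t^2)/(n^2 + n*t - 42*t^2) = (n + 5*t)/(n + 7*t)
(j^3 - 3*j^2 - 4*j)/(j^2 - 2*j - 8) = j*(j + 1)/(j + 2)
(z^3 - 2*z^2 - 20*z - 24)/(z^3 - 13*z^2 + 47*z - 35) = (z^3 - 2*z^2 - 20*z - 24)/(z^3 - 13*z^2 + 47*z - 35)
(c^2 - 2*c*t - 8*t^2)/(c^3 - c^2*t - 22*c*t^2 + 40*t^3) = (-c - 2*t)/(-c^2 - 3*c*t + 10*t^2)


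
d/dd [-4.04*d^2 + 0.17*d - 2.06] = 0.17 - 8.08*d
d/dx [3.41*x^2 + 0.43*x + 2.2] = 6.82*x + 0.43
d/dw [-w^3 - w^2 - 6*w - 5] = -3*w^2 - 2*w - 6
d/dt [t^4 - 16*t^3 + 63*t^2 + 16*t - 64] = 4*t^3 - 48*t^2 + 126*t + 16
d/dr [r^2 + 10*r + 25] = 2*r + 10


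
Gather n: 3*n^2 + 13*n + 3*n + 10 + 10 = 3*n^2 + 16*n + 20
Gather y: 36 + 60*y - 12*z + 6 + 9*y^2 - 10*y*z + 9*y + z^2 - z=9*y^2 + y*(69 - 10*z) + z^2 - 13*z + 42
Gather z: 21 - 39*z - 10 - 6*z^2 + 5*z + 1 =-6*z^2 - 34*z + 12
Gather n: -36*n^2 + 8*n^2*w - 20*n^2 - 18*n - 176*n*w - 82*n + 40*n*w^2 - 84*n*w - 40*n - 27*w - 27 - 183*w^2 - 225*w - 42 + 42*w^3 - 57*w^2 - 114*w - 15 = n^2*(8*w - 56) + n*(40*w^2 - 260*w - 140) + 42*w^3 - 240*w^2 - 366*w - 84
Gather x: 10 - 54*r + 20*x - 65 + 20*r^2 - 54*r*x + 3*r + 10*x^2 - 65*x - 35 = 20*r^2 - 51*r + 10*x^2 + x*(-54*r - 45) - 90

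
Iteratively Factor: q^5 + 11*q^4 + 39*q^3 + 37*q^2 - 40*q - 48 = (q + 1)*(q^4 + 10*q^3 + 29*q^2 + 8*q - 48) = (q + 1)*(q + 4)*(q^3 + 6*q^2 + 5*q - 12) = (q + 1)*(q + 4)^2*(q^2 + 2*q - 3) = (q - 1)*(q + 1)*(q + 4)^2*(q + 3)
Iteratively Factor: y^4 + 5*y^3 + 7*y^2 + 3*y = (y + 1)*(y^3 + 4*y^2 + 3*y) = y*(y + 1)*(y^2 + 4*y + 3) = y*(y + 1)^2*(y + 3)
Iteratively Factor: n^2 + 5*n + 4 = (n + 1)*(n + 4)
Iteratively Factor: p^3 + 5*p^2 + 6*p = (p)*(p^2 + 5*p + 6) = p*(p + 2)*(p + 3)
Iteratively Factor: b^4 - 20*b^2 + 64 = (b - 4)*(b^3 + 4*b^2 - 4*b - 16) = (b - 4)*(b + 4)*(b^2 - 4) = (b - 4)*(b - 2)*(b + 4)*(b + 2)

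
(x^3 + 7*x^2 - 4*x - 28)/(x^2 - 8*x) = (x^3 + 7*x^2 - 4*x - 28)/(x*(x - 8))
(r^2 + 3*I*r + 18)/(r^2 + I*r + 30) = (r - 3*I)/(r - 5*I)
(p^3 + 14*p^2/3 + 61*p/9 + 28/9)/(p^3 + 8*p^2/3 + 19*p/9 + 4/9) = (3*p + 7)/(3*p + 1)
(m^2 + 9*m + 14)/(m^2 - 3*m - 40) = (m^2 + 9*m + 14)/(m^2 - 3*m - 40)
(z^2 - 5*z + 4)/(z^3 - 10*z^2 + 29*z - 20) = 1/(z - 5)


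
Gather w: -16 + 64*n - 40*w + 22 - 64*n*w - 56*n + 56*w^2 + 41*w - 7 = 8*n + 56*w^2 + w*(1 - 64*n) - 1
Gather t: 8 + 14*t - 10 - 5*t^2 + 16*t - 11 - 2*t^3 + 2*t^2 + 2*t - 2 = -2*t^3 - 3*t^2 + 32*t - 15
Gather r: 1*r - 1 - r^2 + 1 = -r^2 + r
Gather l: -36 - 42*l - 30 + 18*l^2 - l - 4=18*l^2 - 43*l - 70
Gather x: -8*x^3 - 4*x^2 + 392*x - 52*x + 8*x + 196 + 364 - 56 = -8*x^3 - 4*x^2 + 348*x + 504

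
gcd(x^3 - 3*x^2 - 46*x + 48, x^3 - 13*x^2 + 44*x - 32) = x^2 - 9*x + 8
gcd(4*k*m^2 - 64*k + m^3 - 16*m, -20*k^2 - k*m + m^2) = 4*k + m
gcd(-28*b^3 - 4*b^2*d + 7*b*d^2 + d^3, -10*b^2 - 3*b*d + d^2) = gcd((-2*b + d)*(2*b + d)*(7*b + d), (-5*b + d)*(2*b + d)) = 2*b + d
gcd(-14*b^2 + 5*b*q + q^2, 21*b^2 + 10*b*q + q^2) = 7*b + q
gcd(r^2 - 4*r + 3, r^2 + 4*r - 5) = r - 1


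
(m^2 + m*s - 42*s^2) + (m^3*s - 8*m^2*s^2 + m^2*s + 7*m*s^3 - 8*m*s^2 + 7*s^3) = m^3*s - 8*m^2*s^2 + m^2*s + m^2 + 7*m*s^3 - 8*m*s^2 + m*s + 7*s^3 - 42*s^2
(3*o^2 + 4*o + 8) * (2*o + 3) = 6*o^3 + 17*o^2 + 28*o + 24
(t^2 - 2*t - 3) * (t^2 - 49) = t^4 - 2*t^3 - 52*t^2 + 98*t + 147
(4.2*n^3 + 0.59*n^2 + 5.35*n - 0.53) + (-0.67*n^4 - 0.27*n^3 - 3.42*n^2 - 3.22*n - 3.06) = -0.67*n^4 + 3.93*n^3 - 2.83*n^2 + 2.13*n - 3.59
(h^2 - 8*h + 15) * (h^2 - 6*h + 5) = h^4 - 14*h^3 + 68*h^2 - 130*h + 75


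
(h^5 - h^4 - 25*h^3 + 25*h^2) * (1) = h^5 - h^4 - 25*h^3 + 25*h^2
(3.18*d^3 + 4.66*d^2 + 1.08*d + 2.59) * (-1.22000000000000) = -3.8796*d^3 - 5.6852*d^2 - 1.3176*d - 3.1598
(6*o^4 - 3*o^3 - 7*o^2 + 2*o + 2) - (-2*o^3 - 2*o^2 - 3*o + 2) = 6*o^4 - o^3 - 5*o^2 + 5*o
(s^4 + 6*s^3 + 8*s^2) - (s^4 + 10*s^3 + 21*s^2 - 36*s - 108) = -4*s^3 - 13*s^2 + 36*s + 108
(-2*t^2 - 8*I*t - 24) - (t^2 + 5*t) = -3*t^2 - 5*t - 8*I*t - 24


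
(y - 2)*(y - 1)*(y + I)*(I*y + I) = I*y^4 - y^3 - 2*I*y^3 + 2*y^2 - I*y^2 + y + 2*I*y - 2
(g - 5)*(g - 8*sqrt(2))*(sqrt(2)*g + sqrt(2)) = sqrt(2)*g^3 - 16*g^2 - 4*sqrt(2)*g^2 - 5*sqrt(2)*g + 64*g + 80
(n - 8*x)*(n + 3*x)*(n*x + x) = n^3*x - 5*n^2*x^2 + n^2*x - 24*n*x^3 - 5*n*x^2 - 24*x^3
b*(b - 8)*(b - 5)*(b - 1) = b^4 - 14*b^3 + 53*b^2 - 40*b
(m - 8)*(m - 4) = m^2 - 12*m + 32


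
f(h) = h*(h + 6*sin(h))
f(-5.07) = -2.79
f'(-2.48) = 3.09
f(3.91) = -1.02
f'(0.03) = 0.42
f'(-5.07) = -15.17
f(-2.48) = 15.29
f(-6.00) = 25.94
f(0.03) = 0.01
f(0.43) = 1.26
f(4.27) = -4.92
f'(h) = h*(6*cos(h) + 1) + h + 6*sin(h)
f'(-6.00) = -44.89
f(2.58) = 14.90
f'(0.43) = 5.71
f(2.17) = 15.46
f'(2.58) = -4.75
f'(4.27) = -7.85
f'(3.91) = -13.22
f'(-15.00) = 34.47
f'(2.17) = 1.95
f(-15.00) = 283.53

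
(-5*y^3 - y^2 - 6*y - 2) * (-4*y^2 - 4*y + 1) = 20*y^5 + 24*y^4 + 23*y^3 + 31*y^2 + 2*y - 2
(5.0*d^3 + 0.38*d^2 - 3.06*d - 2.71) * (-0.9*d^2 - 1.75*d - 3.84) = -4.5*d^5 - 9.092*d^4 - 17.111*d^3 + 6.3348*d^2 + 16.4929*d + 10.4064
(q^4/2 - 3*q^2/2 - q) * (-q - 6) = -q^5/2 - 3*q^4 + 3*q^3/2 + 10*q^2 + 6*q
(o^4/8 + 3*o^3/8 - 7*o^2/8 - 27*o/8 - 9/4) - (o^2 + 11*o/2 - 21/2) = o^4/8 + 3*o^3/8 - 15*o^2/8 - 71*o/8 + 33/4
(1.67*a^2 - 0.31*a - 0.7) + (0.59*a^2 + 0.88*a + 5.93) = 2.26*a^2 + 0.57*a + 5.23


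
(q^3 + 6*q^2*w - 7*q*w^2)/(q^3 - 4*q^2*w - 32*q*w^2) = (-q^2 - 6*q*w + 7*w^2)/(-q^2 + 4*q*w + 32*w^2)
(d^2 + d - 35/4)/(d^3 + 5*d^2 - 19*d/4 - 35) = 1/(d + 4)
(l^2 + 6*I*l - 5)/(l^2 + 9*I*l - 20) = (l + I)/(l + 4*I)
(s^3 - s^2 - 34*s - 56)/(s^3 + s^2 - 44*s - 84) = (s + 4)/(s + 6)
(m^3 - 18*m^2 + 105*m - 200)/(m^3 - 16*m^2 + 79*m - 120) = (m - 5)/(m - 3)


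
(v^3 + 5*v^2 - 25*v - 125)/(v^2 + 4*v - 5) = (v^2 - 25)/(v - 1)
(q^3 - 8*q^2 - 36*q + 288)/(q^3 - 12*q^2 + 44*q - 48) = (q^2 - 2*q - 48)/(q^2 - 6*q + 8)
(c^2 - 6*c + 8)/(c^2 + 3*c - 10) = (c - 4)/(c + 5)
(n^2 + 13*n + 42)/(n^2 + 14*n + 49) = (n + 6)/(n + 7)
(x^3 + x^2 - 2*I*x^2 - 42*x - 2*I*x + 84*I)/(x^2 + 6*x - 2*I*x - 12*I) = (x^2 + x - 42)/(x + 6)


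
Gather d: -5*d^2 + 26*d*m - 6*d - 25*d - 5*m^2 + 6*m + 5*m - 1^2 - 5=-5*d^2 + d*(26*m - 31) - 5*m^2 + 11*m - 6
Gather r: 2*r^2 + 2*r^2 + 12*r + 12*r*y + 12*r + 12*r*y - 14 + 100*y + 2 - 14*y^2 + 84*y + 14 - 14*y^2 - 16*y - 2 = 4*r^2 + r*(24*y + 24) - 28*y^2 + 168*y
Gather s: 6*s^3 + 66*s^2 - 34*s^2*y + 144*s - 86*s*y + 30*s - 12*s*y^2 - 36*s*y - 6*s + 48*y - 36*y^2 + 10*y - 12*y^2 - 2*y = 6*s^3 + s^2*(66 - 34*y) + s*(-12*y^2 - 122*y + 168) - 48*y^2 + 56*y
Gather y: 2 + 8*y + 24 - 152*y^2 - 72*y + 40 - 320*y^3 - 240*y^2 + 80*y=-320*y^3 - 392*y^2 + 16*y + 66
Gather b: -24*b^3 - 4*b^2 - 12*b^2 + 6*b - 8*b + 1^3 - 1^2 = -24*b^3 - 16*b^2 - 2*b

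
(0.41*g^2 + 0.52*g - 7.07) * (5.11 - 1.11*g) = -0.4551*g^3 + 1.5179*g^2 + 10.5049*g - 36.1277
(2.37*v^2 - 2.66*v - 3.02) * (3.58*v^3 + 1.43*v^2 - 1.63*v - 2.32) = 8.4846*v^5 - 6.1337*v^4 - 18.4785*v^3 - 5.4812*v^2 + 11.0938*v + 7.0064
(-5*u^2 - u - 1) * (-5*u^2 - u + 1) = 25*u^4 + 10*u^3 + u^2 - 1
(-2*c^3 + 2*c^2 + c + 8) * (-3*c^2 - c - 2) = 6*c^5 - 4*c^4 - c^3 - 29*c^2 - 10*c - 16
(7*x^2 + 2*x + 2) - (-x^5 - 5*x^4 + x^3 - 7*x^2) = x^5 + 5*x^4 - x^3 + 14*x^2 + 2*x + 2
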